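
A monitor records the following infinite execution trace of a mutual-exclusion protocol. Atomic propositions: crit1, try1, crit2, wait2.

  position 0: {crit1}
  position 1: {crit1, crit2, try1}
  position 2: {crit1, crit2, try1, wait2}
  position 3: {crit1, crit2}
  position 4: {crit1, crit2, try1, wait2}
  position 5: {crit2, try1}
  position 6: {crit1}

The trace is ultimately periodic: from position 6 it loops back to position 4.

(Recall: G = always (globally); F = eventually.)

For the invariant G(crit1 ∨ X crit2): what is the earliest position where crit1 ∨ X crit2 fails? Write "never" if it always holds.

Check crit1 ∨ X crit2 at each position in order: 0 ✓, 1 ✓, 2 ✓, 3 ✓, 4 ✓.
At position 5 the labels are {crit2, try1} and the next position 6 has {crit1}, so crit1 ∨ X crit2 is false there. This is the first violation.

5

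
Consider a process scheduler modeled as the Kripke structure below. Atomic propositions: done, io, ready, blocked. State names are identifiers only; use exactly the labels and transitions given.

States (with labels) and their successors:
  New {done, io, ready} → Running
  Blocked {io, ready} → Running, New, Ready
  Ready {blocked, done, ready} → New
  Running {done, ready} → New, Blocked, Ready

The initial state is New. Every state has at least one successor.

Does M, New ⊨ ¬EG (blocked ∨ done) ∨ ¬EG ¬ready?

Holds

States satisfying blocked ∨ done: {New, Ready, Running}.
States satisfying EG (blocked ∨ done): {New, Ready, Running}.
States satisfying ¬EG (blocked ∨ done): {Blocked}.
States satisfying ¬ready: ∅.
States satisfying EG ¬ready: ∅.
States satisfying ¬EG ¬ready: {New, Blocked, Ready, Running}.
States satisfying ¬EG (blocked ∨ done) ∨ ¬EG ¬ready: {New, Blocked, Ready, Running}.
New ∈ Sat(¬EG (blocked ∨ done) ∨ ¬EG ¬ready).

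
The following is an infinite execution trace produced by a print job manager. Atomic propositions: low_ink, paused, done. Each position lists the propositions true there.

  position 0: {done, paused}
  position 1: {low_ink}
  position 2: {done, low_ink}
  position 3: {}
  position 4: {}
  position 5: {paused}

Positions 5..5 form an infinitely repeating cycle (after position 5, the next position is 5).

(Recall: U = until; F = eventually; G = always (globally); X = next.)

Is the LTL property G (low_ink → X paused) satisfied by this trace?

Violated

low_ink → X paused must hold at every position from 0 onward. It fails at position 1, so G (low_ink → X paused) is false.
Positions where low_ink holds: 1, 2.
Check X paused at each: 1→fails, 2→fails.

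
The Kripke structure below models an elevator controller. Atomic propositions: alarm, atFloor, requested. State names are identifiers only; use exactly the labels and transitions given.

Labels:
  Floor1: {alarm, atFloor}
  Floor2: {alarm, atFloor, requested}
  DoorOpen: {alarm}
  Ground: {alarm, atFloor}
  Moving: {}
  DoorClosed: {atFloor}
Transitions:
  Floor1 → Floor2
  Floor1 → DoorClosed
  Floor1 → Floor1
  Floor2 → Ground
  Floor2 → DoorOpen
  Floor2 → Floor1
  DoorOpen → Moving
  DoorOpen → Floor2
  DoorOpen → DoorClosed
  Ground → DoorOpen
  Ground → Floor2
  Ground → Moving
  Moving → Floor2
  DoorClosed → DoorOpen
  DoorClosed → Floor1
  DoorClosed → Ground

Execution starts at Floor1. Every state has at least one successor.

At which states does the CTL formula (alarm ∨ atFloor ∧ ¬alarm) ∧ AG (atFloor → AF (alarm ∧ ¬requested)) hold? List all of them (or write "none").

{Floor1, Floor2, DoorOpen, Ground, DoorClosed}

States satisfying ¬alarm: {Moving, DoorClosed}.
States satisfying atFloor ∧ ¬alarm: {DoorClosed}.
States satisfying alarm ∨ atFloor ∧ ¬alarm: {Floor1, Floor2, DoorOpen, Ground, DoorClosed}.
States satisfying atFloor → AF (alarm ∧ ¬requested): {Floor1, Floor2, DoorOpen, Ground, Moving, DoorClosed}.
States satisfying AG (atFloor → AF (alarm ∧ ¬requested)): {Floor1, Floor2, DoorOpen, Ground, Moving, DoorClosed}.
States satisfying (alarm ∨ atFloor ∧ ¬alarm) ∧ AG (atFloor → AF (alarm ∧ ¬requested)): {Floor1, Floor2, DoorOpen, Ground, DoorClosed}.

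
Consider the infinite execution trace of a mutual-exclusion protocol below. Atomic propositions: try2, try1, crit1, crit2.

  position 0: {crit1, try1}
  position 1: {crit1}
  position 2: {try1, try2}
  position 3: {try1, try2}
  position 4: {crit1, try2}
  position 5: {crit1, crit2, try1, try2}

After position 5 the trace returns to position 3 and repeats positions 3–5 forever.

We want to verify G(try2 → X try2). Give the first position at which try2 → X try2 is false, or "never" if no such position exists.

never

try2 → X try2 holds at every position 0..5, and those are all the positions the trace ever visits, so the invariant G(try2 → X try2) is never violated.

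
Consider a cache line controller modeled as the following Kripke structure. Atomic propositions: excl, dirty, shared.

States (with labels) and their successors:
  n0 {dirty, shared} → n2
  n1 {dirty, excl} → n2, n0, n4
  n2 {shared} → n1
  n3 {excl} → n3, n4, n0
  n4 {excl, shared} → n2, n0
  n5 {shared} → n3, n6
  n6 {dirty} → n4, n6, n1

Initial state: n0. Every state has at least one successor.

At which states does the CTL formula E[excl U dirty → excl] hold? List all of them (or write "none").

States satisfying excl: {n1, n3, n4}.
States satisfying dirty → excl: {n1, n2, n3, n4, n5}.
States satisfying E[excl U dirty → excl]: {n1, n2, n3, n4, n5}.

{n1, n2, n3, n4, n5}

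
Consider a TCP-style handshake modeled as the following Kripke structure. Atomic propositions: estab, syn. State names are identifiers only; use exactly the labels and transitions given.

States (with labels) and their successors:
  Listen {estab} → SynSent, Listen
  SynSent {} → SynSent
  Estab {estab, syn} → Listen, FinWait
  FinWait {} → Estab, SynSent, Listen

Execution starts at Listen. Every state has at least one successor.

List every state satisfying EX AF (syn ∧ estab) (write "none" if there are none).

States satisfying AF (syn ∧ estab): {Estab}.
States satisfying EX AF (syn ∧ estab): {FinWait}.

{FinWait}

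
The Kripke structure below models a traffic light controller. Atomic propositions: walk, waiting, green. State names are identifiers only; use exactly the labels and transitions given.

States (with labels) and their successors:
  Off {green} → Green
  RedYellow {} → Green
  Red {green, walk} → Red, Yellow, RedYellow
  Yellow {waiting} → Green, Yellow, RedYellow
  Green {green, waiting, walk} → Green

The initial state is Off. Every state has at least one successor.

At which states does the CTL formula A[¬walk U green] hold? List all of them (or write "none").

States satisfying ¬walk: {Off, RedYellow, Yellow}.
States satisfying green: {Off, Red, Green}.
States satisfying A[¬walk U green]: {Off, RedYellow, Red, Green}.

{Off, RedYellow, Red, Green}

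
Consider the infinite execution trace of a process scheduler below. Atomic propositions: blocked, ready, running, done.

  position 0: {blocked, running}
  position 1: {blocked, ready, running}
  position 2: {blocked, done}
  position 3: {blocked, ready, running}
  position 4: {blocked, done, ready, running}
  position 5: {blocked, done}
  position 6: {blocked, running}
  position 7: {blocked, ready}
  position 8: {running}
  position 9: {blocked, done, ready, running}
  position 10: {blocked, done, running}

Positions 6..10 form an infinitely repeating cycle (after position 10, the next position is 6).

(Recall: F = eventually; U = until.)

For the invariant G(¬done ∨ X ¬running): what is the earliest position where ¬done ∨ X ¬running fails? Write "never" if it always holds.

Check ¬done ∨ X ¬running at each position in order: 0 ✓, 1 ✓.
At position 2 the labels are {blocked, done} and the next position 3 has {blocked, ready, running}, so ¬done ∨ X ¬running is false there. This is the first violation.

2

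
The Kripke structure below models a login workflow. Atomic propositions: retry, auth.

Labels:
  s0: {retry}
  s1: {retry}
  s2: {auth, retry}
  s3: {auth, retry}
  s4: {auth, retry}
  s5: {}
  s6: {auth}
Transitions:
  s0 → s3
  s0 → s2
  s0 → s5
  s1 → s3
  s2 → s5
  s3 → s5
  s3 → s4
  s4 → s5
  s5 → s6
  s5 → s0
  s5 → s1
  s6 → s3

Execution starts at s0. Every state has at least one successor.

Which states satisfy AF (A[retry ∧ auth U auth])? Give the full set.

{s1, s2, s3, s4, s6}

States satisfying A[retry ∧ auth U auth]: {s2, s3, s4, s6}.
States satisfying AF (A[retry ∧ auth U auth]): {s1, s2, s3, s4, s6}.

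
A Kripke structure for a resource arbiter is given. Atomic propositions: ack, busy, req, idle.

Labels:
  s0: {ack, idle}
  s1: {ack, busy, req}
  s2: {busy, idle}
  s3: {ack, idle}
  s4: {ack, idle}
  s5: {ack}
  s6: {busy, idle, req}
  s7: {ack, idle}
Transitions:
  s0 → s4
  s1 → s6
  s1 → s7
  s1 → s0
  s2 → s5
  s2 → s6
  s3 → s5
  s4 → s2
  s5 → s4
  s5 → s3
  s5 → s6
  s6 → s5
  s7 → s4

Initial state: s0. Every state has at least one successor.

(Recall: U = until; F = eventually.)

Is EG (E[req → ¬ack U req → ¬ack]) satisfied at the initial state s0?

Holds

States satisfying E[req → ¬ack U req → ¬ack]: {s0, s2, s3, s4, s5, s6, s7}.
States satisfying EG (E[req → ¬ack U req → ¬ack]): {s0, s2, s3, s4, s5, s6, s7}.
s0 ∈ Sat(EG (E[req → ¬ack U req → ¬ack])).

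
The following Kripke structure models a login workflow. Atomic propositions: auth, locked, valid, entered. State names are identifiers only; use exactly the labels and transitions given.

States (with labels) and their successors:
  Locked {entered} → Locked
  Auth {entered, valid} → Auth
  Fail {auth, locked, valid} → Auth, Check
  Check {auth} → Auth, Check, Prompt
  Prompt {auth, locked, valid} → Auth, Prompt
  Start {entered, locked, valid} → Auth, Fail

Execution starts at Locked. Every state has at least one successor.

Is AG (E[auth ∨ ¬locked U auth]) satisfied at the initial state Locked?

Does not hold

States satisfying E[auth ∨ ¬locked U auth]: {Fail, Check, Prompt}.
States satisfying AG (E[auth ∨ ¬locked U auth]): ∅.
Locked is reachable from Locked and violates E[auth ∨ ¬locked U auth], so AG fails at Locked.
Locked ∉ Sat(AG (E[auth ∨ ¬locked U auth])).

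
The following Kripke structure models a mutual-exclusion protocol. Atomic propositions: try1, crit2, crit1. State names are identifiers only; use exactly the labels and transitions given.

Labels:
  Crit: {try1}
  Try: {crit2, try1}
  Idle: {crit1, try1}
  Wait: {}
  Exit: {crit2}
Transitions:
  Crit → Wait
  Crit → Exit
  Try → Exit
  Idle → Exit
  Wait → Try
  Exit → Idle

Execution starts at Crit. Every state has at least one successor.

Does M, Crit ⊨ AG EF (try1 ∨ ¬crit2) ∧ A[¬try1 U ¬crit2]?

States satisfying EF (try1 ∨ ¬crit2): {Crit, Try, Idle, Wait, Exit}.
States satisfying AG EF (try1 ∨ ¬crit2): {Crit, Try, Idle, Wait, Exit}.
States satisfying ¬try1: {Wait, Exit}.
States satisfying ¬crit2: {Crit, Idle, Wait}.
States satisfying A[¬try1 U ¬crit2]: {Crit, Idle, Wait, Exit}.
States satisfying AG EF (try1 ∨ ¬crit2) ∧ A[¬try1 U ¬crit2]: {Crit, Idle, Wait, Exit}.
Crit ∈ Sat(AG EF (try1 ∨ ¬crit2) ∧ A[¬try1 U ¬crit2]).

Satisfied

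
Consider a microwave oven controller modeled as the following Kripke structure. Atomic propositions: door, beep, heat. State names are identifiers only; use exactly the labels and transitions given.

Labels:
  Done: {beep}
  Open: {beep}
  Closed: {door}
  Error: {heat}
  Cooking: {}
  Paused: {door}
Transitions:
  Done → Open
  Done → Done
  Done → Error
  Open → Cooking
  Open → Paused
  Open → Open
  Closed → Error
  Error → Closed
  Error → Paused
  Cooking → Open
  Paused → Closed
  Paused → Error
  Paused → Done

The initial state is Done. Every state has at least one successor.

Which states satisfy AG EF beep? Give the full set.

States satisfying EF beep: {Done, Open, Closed, Error, Cooking, Paused}.
States satisfying AG EF beep: {Done, Open, Closed, Error, Cooking, Paused}.

{Done, Open, Closed, Error, Cooking, Paused}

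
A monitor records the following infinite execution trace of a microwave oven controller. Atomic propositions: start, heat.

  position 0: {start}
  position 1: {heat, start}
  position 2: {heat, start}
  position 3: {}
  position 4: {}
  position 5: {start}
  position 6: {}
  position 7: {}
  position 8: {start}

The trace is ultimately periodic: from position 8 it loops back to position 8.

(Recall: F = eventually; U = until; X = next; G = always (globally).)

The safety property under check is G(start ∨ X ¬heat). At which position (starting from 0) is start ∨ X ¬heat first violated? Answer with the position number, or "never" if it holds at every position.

never

start ∨ X ¬heat holds at every position 0..8, and those are all the positions the trace ever visits, so the invariant G(start ∨ X ¬heat) is never violated.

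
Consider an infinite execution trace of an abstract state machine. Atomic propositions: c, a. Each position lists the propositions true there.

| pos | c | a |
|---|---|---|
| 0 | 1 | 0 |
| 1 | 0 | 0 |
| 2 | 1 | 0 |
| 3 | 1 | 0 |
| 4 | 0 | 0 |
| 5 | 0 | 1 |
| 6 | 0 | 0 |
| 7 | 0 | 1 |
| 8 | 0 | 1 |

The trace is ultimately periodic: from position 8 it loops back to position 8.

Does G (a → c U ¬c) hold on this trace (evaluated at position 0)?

Holds

a → c U ¬c holds at every position 0..8, and those are all positions ever visited, so G (a → c U ¬c) holds.
Positions where a holds: 5, 7, 8.
Check c U ¬c at each: 5→ok, 7→ok, 8→ok.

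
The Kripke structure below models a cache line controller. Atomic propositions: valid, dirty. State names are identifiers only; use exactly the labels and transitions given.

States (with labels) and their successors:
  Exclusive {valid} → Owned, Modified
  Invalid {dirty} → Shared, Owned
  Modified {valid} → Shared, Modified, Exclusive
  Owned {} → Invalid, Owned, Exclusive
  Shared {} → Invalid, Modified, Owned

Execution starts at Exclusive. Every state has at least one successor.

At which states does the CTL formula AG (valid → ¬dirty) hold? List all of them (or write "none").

States satisfying valid → ¬dirty: {Exclusive, Invalid, Modified, Owned, Shared}.
States satisfying AG (valid → ¬dirty): {Exclusive, Invalid, Modified, Owned, Shared}.

{Exclusive, Invalid, Modified, Owned, Shared}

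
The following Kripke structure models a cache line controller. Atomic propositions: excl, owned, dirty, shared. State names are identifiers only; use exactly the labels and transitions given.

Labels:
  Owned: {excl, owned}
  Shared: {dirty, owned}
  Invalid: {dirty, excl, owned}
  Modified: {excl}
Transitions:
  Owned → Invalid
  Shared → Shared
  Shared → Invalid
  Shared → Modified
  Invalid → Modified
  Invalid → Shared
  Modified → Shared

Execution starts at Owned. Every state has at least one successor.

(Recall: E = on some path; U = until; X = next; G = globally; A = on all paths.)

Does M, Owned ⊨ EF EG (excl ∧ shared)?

States satisfying EG (excl ∧ shared): ∅.
States satisfying EF EG (excl ∧ shared): ∅.
No suitable path/successor from Owned witnesses the formula.
Owned ∉ Sat(EF EG (excl ∧ shared)).

Violated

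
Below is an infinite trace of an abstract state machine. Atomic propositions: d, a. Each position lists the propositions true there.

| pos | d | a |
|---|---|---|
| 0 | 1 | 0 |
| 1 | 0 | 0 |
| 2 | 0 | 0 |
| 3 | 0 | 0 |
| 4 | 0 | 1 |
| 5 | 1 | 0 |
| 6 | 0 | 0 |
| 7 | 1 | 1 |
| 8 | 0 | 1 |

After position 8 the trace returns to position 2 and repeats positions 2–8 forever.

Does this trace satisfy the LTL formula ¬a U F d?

Yes

Walking from position 0: F d first holds at position 0, and ¬a holds at every earlier position along the way, so ¬a U F d holds.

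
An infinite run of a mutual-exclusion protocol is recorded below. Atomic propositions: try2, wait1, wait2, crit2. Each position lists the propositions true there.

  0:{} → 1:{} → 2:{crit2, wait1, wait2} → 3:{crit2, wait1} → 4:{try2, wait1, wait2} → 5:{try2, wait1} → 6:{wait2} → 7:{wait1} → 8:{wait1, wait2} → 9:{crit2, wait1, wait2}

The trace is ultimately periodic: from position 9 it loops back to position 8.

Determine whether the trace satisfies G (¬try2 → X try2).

¬try2 → X try2 must hold at every position from 0 onward. It fails at position 0, so G (¬try2 → X try2) is false.
Positions where ¬try2 holds: 0, 1, 2, 3, 6, 7, 8, 9.
Check X try2 at each: 0→fails, 1→fails, 2→fails, 3→ok, 6→fails, 7→fails, 8→fails, 9→fails.

Does not hold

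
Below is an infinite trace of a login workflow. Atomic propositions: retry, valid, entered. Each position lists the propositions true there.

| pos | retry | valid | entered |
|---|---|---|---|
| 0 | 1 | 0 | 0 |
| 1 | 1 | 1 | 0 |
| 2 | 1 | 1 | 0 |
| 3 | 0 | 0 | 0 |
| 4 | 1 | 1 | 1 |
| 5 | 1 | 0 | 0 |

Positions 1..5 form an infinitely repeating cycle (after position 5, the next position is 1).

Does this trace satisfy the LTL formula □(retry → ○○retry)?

retry → ○○retry must hold at every position from 0 onward. It fails at position 1, so □(retry → ○○retry) is false.
Positions where retry holds: 0, 1, 2, 4, 5.
Check ○○retry at each: 0→ok, 1→fails, 2→ok, 4→ok, 5→ok.

Does not hold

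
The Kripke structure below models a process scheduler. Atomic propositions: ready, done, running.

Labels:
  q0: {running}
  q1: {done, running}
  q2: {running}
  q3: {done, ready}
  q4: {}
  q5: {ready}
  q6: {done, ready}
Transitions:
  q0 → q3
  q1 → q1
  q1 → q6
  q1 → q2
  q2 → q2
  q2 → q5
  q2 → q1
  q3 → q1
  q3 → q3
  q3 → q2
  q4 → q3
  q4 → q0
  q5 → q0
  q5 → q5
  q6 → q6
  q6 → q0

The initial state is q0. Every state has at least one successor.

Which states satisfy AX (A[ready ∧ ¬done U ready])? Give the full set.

{q0}

States satisfying A[ready ∧ ¬done U ready]: {q3, q5, q6}.
States satisfying AX (A[ready ∧ ¬done U ready]): {q0}.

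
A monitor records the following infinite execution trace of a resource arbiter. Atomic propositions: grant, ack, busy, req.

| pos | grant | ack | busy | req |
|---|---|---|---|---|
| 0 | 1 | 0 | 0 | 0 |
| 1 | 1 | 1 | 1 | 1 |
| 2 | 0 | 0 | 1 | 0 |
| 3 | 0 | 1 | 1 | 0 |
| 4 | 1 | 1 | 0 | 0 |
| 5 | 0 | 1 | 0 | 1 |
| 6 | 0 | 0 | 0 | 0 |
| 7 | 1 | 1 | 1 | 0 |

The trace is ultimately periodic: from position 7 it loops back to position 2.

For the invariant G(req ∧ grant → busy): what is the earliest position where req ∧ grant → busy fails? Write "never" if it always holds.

never

req ∧ grant → busy holds at every position 0..7, and those are all the positions the trace ever visits, so the invariant G(req ∧ grant → busy) is never violated.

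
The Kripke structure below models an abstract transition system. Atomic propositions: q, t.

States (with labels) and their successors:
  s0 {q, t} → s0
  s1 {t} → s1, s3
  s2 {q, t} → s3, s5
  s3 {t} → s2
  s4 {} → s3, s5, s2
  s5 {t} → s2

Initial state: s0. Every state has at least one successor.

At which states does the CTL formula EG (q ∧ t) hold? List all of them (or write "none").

States satisfying q ∧ t: {s0, s2}.
States satisfying EG (q ∧ t): {s0}.

{s0}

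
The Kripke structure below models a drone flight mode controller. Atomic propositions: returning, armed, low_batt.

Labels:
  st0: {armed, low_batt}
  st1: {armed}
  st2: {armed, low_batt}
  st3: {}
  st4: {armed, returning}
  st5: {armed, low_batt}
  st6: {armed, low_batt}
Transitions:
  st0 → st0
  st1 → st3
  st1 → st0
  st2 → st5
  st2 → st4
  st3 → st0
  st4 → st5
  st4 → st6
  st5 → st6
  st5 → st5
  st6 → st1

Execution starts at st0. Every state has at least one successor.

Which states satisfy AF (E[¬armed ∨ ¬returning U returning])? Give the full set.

{st2, st4}

States satisfying E[¬armed ∨ ¬returning U returning]: {st2, st4}.
States satisfying AF (E[¬armed ∨ ¬returning U returning]): {st2, st4}.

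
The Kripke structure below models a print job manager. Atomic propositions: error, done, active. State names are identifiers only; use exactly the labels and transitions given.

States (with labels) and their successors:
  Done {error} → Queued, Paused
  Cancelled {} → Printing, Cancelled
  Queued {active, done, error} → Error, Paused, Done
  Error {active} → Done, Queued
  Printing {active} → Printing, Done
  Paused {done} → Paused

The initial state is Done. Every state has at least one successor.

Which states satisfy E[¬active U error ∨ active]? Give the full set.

{Done, Cancelled, Queued, Error, Printing}

States satisfying ¬active: {Done, Cancelled, Paused}.
States satisfying error ∨ active: {Done, Queued, Error, Printing}.
States satisfying E[¬active U error ∨ active]: {Done, Cancelled, Queued, Error, Printing}.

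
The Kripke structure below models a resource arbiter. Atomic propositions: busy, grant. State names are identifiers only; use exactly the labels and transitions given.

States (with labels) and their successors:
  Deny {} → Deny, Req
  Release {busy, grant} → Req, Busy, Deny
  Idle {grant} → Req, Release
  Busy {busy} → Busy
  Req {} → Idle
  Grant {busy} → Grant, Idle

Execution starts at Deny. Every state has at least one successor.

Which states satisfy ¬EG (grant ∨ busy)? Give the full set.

States satisfying grant ∨ busy: {Release, Idle, Busy, Grant}.
States satisfying EG (grant ∨ busy): {Release, Idle, Busy, Grant}.
States satisfying ¬EG (grant ∨ busy): {Deny, Req}.

{Deny, Req}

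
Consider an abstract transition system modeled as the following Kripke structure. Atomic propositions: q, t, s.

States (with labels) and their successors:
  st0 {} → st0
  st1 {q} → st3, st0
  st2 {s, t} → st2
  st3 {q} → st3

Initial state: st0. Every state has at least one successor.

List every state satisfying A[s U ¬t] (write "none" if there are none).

{st0, st1, st3}

States satisfying s: {st2}.
States satisfying ¬t: {st0, st1, st3}.
States satisfying A[s U ¬t]: {st0, st1, st3}.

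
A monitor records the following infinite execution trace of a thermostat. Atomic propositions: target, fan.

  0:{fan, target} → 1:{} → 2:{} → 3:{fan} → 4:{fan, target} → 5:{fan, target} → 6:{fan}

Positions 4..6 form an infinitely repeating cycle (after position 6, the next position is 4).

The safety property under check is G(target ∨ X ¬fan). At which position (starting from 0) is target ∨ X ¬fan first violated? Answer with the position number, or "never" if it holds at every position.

Check target ∨ X ¬fan at each position in order: 0 ✓, 1 ✓.
At position 2 the labels are {} and the next position 3 has {fan}, so target ∨ X ¬fan is false there. This is the first violation.

2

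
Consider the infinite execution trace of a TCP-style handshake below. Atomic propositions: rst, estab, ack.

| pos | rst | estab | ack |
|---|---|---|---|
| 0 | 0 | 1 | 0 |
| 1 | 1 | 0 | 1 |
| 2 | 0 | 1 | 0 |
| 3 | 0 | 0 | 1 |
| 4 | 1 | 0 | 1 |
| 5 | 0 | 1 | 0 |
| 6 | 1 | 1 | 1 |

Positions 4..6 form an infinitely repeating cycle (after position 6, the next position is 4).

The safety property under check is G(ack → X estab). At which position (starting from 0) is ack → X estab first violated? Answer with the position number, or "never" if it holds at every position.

3

Check ack → X estab at each position in order: 0 ✓, 1 ✓, 2 ✓.
At position 3 the labels are {ack} and the next position 4 has {ack, rst}, so ack → X estab is false there. This is the first violation.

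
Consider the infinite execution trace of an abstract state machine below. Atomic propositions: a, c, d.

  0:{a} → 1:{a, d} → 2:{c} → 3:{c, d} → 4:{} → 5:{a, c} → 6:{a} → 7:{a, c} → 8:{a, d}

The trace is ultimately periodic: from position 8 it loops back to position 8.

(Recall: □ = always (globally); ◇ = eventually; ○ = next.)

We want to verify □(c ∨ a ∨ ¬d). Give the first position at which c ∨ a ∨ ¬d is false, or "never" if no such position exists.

c ∨ a ∨ ¬d holds at every position 0..8, and those are all the positions the trace ever visits, so the invariant □(c ∨ a ∨ ¬d) is never violated.

never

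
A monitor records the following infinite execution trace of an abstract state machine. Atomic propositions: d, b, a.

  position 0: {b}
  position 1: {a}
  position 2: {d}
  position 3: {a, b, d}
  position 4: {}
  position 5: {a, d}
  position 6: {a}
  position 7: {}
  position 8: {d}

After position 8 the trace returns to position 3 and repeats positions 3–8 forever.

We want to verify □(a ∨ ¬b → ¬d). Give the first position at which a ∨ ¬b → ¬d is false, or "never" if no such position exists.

2

Check a ∨ ¬b → ¬d at each position in order: 0 ✓, 1 ✓.
At position 2 the labels are {d}, so a ∨ ¬b → ¬d is false there. This is the first violation.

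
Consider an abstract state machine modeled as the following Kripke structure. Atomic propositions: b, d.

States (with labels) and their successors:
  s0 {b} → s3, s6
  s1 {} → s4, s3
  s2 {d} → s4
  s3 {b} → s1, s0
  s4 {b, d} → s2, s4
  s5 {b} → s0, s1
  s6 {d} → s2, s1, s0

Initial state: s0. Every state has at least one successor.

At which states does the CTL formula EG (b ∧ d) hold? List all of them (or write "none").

States satisfying b ∧ d: {s4}.
States satisfying EG (b ∧ d): {s4}.

{s4}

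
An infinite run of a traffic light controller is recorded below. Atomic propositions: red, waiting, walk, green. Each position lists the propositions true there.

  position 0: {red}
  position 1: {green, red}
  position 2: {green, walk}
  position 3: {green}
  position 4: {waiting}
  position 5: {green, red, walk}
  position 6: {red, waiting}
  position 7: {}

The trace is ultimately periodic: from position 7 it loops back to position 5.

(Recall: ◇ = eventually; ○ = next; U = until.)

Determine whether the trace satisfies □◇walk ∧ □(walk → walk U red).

◇walk holds at every position 0..7, and those are all positions ever visited, so □◇walk holds.
walk → walk U red must hold at every position from 0 onward. It fails at position 2, so □(walk → walk U red) is false.
Positions where walk holds: 2, 5.
Check walk U red at each: 2→fails, 5→ok.
At position 0: □◇walk is true; □(walk → walk U red) is false; so □◇walk ∧ □(walk → walk U red) is false.

Violated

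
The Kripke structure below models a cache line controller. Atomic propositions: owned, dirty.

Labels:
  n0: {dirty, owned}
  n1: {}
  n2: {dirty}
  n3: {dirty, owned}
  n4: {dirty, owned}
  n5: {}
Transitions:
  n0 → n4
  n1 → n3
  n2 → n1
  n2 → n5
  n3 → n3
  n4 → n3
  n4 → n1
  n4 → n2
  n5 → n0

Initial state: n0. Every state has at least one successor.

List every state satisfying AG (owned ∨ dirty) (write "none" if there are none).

States satisfying owned ∨ dirty: {n0, n2, n3, n4}.
States satisfying AG (owned ∨ dirty): {n3}.

{n3}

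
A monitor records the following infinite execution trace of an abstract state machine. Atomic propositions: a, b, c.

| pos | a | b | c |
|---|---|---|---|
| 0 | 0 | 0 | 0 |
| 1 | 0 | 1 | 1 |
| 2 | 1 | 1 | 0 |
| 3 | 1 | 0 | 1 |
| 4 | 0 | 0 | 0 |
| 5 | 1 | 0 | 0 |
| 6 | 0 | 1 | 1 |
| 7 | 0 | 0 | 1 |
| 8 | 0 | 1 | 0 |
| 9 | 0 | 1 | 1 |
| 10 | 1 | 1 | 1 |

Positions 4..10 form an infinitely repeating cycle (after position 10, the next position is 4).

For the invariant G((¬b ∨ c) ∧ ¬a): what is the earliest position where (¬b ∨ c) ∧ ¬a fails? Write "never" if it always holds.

Check (¬b ∨ c) ∧ ¬a at each position in order: 0 ✓, 1 ✓.
At position 2 the labels are {a, b}, so (¬b ∨ c) ∧ ¬a is false there. This is the first violation.

2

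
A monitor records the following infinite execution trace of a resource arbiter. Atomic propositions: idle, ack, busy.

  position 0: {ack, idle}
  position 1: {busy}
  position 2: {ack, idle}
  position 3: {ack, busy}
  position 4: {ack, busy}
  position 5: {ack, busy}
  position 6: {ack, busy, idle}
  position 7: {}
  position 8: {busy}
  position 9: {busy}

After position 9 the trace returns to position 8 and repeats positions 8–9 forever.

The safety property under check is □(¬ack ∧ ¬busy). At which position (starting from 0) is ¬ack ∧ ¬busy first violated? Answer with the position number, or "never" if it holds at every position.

At position 0 the labels are {ack, idle}, so ¬ack ∧ ¬busy is false there. This is the first violation.

0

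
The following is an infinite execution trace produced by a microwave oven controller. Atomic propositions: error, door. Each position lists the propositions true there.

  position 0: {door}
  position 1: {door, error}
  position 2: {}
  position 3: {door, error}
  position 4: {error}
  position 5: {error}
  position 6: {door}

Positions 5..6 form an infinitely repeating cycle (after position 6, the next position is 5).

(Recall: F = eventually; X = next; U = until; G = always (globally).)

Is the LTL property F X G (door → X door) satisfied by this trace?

No

X G (door → X door) is false at every position 0..6, so it never becomes true and F X G (door → X door) fails.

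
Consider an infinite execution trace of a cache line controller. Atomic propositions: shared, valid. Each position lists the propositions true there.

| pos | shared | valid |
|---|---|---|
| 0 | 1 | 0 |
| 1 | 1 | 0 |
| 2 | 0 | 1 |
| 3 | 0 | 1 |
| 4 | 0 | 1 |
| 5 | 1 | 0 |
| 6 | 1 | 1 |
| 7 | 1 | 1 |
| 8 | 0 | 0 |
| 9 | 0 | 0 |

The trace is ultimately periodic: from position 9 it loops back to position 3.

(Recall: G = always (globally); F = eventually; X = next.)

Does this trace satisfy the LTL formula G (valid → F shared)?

Yes

valid → F shared holds at every position 0..9, and those are all positions ever visited, so G (valid → F shared) holds.
Positions where valid holds: 2, 3, 4, 6, 7.
Check F shared at each: 2→ok, 3→ok, 4→ok, 6→ok, 7→ok.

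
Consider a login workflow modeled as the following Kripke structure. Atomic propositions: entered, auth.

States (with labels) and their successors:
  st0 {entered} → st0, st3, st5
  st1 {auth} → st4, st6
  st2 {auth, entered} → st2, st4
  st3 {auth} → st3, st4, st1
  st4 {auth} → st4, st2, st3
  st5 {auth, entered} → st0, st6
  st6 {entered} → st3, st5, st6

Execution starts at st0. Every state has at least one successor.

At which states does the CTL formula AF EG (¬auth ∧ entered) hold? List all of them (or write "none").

{st0, st5, st6}

States satisfying EG (¬auth ∧ entered): {st0, st6}.
States satisfying AF EG (¬auth ∧ entered): {st0, st5, st6}.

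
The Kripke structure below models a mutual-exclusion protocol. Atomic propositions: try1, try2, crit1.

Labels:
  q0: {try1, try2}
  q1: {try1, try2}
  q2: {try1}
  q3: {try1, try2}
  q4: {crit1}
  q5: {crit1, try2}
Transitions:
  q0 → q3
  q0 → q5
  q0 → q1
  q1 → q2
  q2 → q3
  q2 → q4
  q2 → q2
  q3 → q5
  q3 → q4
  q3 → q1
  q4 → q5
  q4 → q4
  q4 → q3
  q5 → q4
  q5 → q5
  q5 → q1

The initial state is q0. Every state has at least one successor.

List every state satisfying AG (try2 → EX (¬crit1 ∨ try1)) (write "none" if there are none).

{q0, q1, q2, q3, q4, q5}

States satisfying try2 → EX (¬crit1 ∨ try1): {q0, q1, q2, q3, q4, q5}.
States satisfying AG (try2 → EX (¬crit1 ∨ try1)): {q0, q1, q2, q3, q4, q5}.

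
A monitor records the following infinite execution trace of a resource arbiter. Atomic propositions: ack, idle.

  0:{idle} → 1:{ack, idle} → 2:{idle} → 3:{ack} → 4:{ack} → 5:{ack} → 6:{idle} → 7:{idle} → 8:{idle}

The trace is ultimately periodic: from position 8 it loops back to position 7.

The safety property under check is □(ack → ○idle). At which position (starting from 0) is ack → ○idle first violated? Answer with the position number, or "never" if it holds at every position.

Check ack → ○idle at each position in order: 0 ✓, 1 ✓, 2 ✓.
At position 3 the labels are {ack} and the next position 4 has {ack}, so ack → ○idle is false there. This is the first violation.

3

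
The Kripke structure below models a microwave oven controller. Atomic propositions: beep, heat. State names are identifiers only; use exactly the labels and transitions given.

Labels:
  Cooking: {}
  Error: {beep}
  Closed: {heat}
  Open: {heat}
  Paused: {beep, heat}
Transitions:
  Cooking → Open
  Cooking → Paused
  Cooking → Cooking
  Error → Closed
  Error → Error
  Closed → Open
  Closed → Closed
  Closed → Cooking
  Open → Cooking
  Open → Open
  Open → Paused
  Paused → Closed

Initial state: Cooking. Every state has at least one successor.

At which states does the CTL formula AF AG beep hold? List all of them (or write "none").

none

States satisfying AG beep: ∅.
States satisfying AF AG beep: ∅.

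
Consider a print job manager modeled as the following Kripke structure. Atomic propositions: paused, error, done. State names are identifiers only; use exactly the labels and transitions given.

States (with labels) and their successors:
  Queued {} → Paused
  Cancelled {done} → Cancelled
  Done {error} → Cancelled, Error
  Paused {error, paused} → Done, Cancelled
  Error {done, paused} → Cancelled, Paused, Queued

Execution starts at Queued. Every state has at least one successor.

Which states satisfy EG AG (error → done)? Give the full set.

States satisfying AG (error → done): {Cancelled}.
States satisfying EG AG (error → done): {Cancelled}.

{Cancelled}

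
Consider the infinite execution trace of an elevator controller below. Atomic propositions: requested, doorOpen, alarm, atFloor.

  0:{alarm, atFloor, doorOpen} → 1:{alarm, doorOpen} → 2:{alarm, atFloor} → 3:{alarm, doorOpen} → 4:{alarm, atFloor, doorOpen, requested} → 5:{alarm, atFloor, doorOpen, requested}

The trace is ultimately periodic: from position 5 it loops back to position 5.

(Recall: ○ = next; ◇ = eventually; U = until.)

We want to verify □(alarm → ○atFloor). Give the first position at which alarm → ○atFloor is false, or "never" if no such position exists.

At position 0 the labels are {alarm, atFloor, doorOpen} and the next position 1 has {alarm, doorOpen}, so alarm → ○atFloor is false there. This is the first violation.

0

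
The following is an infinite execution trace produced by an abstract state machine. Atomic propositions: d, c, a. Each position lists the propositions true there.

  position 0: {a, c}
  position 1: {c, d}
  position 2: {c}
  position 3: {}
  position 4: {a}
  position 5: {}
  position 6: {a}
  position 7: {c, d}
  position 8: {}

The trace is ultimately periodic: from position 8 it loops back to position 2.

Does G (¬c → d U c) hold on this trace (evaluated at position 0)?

Does not hold

¬c → d U c must hold at every position from 0 onward. It fails at position 3, so G (¬c → d U c) is false.
Positions where ¬c holds: 3, 4, 5, 6, 8.
Check d U c at each: 3→fails, 4→fails, 5→fails, 6→fails, 8→fails.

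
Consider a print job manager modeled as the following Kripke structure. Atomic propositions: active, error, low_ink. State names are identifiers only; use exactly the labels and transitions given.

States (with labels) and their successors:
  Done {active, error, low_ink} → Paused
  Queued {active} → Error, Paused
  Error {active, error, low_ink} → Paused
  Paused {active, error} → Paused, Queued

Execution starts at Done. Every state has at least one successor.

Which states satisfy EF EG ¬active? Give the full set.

States satisfying EG ¬active: ∅.
States satisfying EF EG ¬active: ∅.

none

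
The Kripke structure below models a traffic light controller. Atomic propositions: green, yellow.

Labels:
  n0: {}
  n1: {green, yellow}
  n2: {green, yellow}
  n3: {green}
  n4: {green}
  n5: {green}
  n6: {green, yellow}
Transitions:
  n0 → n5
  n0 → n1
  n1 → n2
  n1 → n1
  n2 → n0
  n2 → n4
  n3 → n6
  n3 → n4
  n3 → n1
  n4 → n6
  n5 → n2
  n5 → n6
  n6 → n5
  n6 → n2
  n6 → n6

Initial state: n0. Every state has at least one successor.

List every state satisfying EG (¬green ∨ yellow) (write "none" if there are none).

States satisfying ¬green ∨ yellow: {n0, n1, n2, n6}.
States satisfying EG (¬green ∨ yellow): {n0, n1, n2, n6}.

{n0, n1, n2, n6}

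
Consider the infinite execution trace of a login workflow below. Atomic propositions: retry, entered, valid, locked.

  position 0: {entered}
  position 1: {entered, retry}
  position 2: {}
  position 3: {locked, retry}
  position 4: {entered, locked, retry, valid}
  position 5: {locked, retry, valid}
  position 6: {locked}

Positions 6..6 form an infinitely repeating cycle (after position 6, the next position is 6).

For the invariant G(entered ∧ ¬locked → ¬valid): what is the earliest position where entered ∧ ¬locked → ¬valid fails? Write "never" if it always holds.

never

entered ∧ ¬locked → ¬valid holds at every position 0..6, and those are all the positions the trace ever visits, so the invariant G(entered ∧ ¬locked → ¬valid) is never violated.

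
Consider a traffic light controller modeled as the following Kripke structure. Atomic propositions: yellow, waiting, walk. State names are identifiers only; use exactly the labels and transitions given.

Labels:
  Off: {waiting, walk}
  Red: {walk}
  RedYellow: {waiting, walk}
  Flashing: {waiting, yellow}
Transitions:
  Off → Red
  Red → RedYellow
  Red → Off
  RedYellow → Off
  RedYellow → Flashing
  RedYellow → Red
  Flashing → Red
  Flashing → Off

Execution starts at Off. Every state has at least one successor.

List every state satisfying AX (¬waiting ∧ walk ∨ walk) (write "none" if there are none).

States satisfying ¬waiting ∧ walk ∨ walk: {Off, Red, RedYellow}.
States satisfying AX (¬waiting ∧ walk ∨ walk): {Off, Red, Flashing}.

{Off, Red, Flashing}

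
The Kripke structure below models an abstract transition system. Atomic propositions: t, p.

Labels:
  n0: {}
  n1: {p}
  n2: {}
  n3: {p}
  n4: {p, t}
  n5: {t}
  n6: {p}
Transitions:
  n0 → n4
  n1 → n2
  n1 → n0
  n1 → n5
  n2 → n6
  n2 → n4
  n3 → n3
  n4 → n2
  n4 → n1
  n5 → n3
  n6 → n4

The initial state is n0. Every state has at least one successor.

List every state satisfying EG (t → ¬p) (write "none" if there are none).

{n1, n3, n5}

States satisfying t → ¬p: {n0, n1, n2, n3, n5, n6}.
States satisfying EG (t → ¬p): {n1, n3, n5}.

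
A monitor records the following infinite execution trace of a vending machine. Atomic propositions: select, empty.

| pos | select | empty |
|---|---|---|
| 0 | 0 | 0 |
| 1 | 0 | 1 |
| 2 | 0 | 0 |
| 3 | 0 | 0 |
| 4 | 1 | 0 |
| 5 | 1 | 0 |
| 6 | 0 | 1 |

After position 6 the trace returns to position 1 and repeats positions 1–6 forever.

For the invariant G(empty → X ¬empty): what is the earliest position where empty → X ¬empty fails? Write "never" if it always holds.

6

Check empty → X ¬empty at each position in order: 0 ✓, 1 ✓, 2 ✓, 3 ✓, 4 ✓, 5 ✓.
At position 6 the labels are {empty} and the next position 1 has {empty}, so empty → X ¬empty is false there. This is the first violation.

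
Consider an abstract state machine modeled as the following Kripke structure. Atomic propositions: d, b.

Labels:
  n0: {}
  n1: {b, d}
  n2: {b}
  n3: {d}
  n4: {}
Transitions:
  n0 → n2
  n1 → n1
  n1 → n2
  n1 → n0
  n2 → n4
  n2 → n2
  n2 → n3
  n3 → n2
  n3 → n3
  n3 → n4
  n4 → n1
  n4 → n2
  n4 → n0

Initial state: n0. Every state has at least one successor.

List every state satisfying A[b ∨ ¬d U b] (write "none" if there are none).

States satisfying b ∨ ¬d: {n0, n1, n2, n4}.
States satisfying b: {n1, n2}.
States satisfying A[b ∨ ¬d U b]: {n0, n1, n2, n4}.

{n0, n1, n2, n4}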